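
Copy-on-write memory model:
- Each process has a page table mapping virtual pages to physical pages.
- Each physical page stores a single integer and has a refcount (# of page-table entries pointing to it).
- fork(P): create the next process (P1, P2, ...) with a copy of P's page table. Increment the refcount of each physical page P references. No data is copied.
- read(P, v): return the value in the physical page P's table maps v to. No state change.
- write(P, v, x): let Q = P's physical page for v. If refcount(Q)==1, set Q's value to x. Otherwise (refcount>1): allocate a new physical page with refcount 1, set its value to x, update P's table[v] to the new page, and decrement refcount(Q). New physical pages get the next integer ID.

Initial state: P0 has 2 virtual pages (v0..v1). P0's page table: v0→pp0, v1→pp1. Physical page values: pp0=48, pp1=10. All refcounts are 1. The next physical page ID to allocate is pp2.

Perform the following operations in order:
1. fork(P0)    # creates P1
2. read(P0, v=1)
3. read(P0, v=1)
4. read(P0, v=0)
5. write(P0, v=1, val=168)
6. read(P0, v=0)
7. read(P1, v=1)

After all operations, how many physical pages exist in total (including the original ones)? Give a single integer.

Op 1: fork(P0) -> P1. 2 ppages; refcounts: pp0:2 pp1:2
Op 2: read(P0, v1) -> 10. No state change.
Op 3: read(P0, v1) -> 10. No state change.
Op 4: read(P0, v0) -> 48. No state change.
Op 5: write(P0, v1, 168). refcount(pp1)=2>1 -> COPY to pp2. 3 ppages; refcounts: pp0:2 pp1:1 pp2:1
Op 6: read(P0, v0) -> 48. No state change.
Op 7: read(P1, v1) -> 10. No state change.

Answer: 3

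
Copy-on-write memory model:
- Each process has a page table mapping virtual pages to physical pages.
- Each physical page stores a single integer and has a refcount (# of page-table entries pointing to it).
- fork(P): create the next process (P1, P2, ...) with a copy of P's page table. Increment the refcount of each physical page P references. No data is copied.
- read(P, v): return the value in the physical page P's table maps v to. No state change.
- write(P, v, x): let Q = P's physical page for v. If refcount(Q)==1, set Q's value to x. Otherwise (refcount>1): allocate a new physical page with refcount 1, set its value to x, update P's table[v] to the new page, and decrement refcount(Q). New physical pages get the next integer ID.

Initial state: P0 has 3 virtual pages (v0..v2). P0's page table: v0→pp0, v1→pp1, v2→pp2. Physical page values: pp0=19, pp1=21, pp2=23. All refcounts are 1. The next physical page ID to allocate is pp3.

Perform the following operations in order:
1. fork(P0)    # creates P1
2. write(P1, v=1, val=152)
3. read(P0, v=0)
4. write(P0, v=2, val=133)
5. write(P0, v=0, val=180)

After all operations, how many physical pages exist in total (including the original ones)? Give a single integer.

Op 1: fork(P0) -> P1. 3 ppages; refcounts: pp0:2 pp1:2 pp2:2
Op 2: write(P1, v1, 152). refcount(pp1)=2>1 -> COPY to pp3. 4 ppages; refcounts: pp0:2 pp1:1 pp2:2 pp3:1
Op 3: read(P0, v0) -> 19. No state change.
Op 4: write(P0, v2, 133). refcount(pp2)=2>1 -> COPY to pp4. 5 ppages; refcounts: pp0:2 pp1:1 pp2:1 pp3:1 pp4:1
Op 5: write(P0, v0, 180). refcount(pp0)=2>1 -> COPY to pp5. 6 ppages; refcounts: pp0:1 pp1:1 pp2:1 pp3:1 pp4:1 pp5:1

Answer: 6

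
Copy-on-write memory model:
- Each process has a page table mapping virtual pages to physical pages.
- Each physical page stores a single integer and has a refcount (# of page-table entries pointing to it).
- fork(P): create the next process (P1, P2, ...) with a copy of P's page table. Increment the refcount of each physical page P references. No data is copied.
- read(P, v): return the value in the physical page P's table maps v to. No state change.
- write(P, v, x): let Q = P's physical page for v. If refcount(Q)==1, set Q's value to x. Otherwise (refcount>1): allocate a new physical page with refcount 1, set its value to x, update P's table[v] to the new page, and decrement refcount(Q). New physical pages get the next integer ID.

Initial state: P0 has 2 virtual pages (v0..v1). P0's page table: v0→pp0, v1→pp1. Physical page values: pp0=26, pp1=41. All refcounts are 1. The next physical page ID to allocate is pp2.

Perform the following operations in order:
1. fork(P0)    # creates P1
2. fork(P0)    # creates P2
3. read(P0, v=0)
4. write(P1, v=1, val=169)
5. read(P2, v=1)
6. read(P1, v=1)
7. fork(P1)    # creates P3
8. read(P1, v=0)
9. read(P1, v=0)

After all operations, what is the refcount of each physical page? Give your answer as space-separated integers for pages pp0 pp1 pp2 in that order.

Op 1: fork(P0) -> P1. 2 ppages; refcounts: pp0:2 pp1:2
Op 2: fork(P0) -> P2. 2 ppages; refcounts: pp0:3 pp1:3
Op 3: read(P0, v0) -> 26. No state change.
Op 4: write(P1, v1, 169). refcount(pp1)=3>1 -> COPY to pp2. 3 ppages; refcounts: pp0:3 pp1:2 pp2:1
Op 5: read(P2, v1) -> 41. No state change.
Op 6: read(P1, v1) -> 169. No state change.
Op 7: fork(P1) -> P3. 3 ppages; refcounts: pp0:4 pp1:2 pp2:2
Op 8: read(P1, v0) -> 26. No state change.
Op 9: read(P1, v0) -> 26. No state change.

Answer: 4 2 2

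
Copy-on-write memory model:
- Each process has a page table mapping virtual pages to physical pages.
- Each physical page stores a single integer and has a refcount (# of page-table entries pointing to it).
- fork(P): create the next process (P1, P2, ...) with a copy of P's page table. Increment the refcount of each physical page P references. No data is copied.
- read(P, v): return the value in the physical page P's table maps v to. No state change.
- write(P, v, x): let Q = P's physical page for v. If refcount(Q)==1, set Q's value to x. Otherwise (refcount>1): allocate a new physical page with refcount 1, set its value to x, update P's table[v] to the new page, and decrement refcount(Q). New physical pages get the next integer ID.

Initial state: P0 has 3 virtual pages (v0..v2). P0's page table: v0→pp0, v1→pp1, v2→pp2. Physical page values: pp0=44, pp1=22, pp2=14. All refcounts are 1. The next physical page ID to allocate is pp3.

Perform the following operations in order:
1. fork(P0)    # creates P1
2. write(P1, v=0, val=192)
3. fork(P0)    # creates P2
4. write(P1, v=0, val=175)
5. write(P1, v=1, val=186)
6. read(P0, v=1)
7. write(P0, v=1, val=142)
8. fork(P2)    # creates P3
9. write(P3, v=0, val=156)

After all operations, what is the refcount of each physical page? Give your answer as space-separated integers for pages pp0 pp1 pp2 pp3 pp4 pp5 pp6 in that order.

Answer: 2 2 4 1 1 1 1

Derivation:
Op 1: fork(P0) -> P1. 3 ppages; refcounts: pp0:2 pp1:2 pp2:2
Op 2: write(P1, v0, 192). refcount(pp0)=2>1 -> COPY to pp3. 4 ppages; refcounts: pp0:1 pp1:2 pp2:2 pp3:1
Op 3: fork(P0) -> P2. 4 ppages; refcounts: pp0:2 pp1:3 pp2:3 pp3:1
Op 4: write(P1, v0, 175). refcount(pp3)=1 -> write in place. 4 ppages; refcounts: pp0:2 pp1:3 pp2:3 pp3:1
Op 5: write(P1, v1, 186). refcount(pp1)=3>1 -> COPY to pp4. 5 ppages; refcounts: pp0:2 pp1:2 pp2:3 pp3:1 pp4:1
Op 6: read(P0, v1) -> 22. No state change.
Op 7: write(P0, v1, 142). refcount(pp1)=2>1 -> COPY to pp5. 6 ppages; refcounts: pp0:2 pp1:1 pp2:3 pp3:1 pp4:1 pp5:1
Op 8: fork(P2) -> P3. 6 ppages; refcounts: pp0:3 pp1:2 pp2:4 pp3:1 pp4:1 pp5:1
Op 9: write(P3, v0, 156). refcount(pp0)=3>1 -> COPY to pp6. 7 ppages; refcounts: pp0:2 pp1:2 pp2:4 pp3:1 pp4:1 pp5:1 pp6:1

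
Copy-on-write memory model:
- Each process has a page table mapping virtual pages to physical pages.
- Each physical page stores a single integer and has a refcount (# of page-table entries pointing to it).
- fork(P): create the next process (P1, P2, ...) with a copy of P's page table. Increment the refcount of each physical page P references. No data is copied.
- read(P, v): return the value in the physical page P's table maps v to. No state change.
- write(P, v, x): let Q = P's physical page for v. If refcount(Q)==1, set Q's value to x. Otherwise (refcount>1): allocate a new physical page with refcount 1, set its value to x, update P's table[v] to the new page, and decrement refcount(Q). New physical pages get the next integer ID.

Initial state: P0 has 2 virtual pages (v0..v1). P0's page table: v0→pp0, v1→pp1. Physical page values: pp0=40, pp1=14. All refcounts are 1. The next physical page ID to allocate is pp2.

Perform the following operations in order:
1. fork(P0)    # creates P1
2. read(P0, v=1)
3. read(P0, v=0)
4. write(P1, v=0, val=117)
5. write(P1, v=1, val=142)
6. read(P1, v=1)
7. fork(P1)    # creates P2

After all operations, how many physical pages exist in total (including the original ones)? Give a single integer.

Op 1: fork(P0) -> P1. 2 ppages; refcounts: pp0:2 pp1:2
Op 2: read(P0, v1) -> 14. No state change.
Op 3: read(P0, v0) -> 40. No state change.
Op 4: write(P1, v0, 117). refcount(pp0)=2>1 -> COPY to pp2. 3 ppages; refcounts: pp0:1 pp1:2 pp2:1
Op 5: write(P1, v1, 142). refcount(pp1)=2>1 -> COPY to pp3. 4 ppages; refcounts: pp0:1 pp1:1 pp2:1 pp3:1
Op 6: read(P1, v1) -> 142. No state change.
Op 7: fork(P1) -> P2. 4 ppages; refcounts: pp0:1 pp1:1 pp2:2 pp3:2

Answer: 4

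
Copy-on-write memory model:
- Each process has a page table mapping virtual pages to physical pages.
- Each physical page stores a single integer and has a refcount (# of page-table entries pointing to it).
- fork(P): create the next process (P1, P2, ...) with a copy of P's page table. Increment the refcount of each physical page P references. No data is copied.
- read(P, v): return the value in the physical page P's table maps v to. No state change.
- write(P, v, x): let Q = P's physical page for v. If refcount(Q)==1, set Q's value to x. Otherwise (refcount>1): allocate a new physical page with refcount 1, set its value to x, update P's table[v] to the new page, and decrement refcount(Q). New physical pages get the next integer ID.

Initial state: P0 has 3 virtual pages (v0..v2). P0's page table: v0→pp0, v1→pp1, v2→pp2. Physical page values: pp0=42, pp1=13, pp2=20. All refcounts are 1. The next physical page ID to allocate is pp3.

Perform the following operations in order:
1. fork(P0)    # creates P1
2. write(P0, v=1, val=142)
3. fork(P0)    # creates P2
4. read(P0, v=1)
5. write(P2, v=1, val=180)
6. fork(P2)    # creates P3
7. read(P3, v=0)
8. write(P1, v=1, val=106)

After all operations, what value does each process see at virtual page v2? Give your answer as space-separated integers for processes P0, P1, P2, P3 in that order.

Op 1: fork(P0) -> P1. 3 ppages; refcounts: pp0:2 pp1:2 pp2:2
Op 2: write(P0, v1, 142). refcount(pp1)=2>1 -> COPY to pp3. 4 ppages; refcounts: pp0:2 pp1:1 pp2:2 pp3:1
Op 3: fork(P0) -> P2. 4 ppages; refcounts: pp0:3 pp1:1 pp2:3 pp3:2
Op 4: read(P0, v1) -> 142. No state change.
Op 5: write(P2, v1, 180). refcount(pp3)=2>1 -> COPY to pp4. 5 ppages; refcounts: pp0:3 pp1:1 pp2:3 pp3:1 pp4:1
Op 6: fork(P2) -> P3. 5 ppages; refcounts: pp0:4 pp1:1 pp2:4 pp3:1 pp4:2
Op 7: read(P3, v0) -> 42. No state change.
Op 8: write(P1, v1, 106). refcount(pp1)=1 -> write in place. 5 ppages; refcounts: pp0:4 pp1:1 pp2:4 pp3:1 pp4:2
P0: v2 -> pp2 = 20
P1: v2 -> pp2 = 20
P2: v2 -> pp2 = 20
P3: v2 -> pp2 = 20

Answer: 20 20 20 20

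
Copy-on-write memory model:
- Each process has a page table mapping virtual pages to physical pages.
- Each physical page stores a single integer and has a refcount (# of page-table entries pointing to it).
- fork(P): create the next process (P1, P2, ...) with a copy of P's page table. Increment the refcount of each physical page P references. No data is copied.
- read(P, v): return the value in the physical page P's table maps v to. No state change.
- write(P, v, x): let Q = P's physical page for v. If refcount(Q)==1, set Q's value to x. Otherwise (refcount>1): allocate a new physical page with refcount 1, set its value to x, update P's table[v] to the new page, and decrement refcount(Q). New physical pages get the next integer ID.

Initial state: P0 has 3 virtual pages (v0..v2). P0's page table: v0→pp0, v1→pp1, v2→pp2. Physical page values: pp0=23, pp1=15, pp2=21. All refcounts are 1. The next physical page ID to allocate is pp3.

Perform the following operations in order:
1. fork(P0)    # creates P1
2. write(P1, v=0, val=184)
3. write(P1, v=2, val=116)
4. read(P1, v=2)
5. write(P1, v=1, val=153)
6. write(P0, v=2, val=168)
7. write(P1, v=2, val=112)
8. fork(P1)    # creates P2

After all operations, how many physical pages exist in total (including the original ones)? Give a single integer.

Answer: 6

Derivation:
Op 1: fork(P0) -> P1. 3 ppages; refcounts: pp0:2 pp1:2 pp2:2
Op 2: write(P1, v0, 184). refcount(pp0)=2>1 -> COPY to pp3. 4 ppages; refcounts: pp0:1 pp1:2 pp2:2 pp3:1
Op 3: write(P1, v2, 116). refcount(pp2)=2>1 -> COPY to pp4. 5 ppages; refcounts: pp0:1 pp1:2 pp2:1 pp3:1 pp4:1
Op 4: read(P1, v2) -> 116. No state change.
Op 5: write(P1, v1, 153). refcount(pp1)=2>1 -> COPY to pp5. 6 ppages; refcounts: pp0:1 pp1:1 pp2:1 pp3:1 pp4:1 pp5:1
Op 6: write(P0, v2, 168). refcount(pp2)=1 -> write in place. 6 ppages; refcounts: pp0:1 pp1:1 pp2:1 pp3:1 pp4:1 pp5:1
Op 7: write(P1, v2, 112). refcount(pp4)=1 -> write in place. 6 ppages; refcounts: pp0:1 pp1:1 pp2:1 pp3:1 pp4:1 pp5:1
Op 8: fork(P1) -> P2. 6 ppages; refcounts: pp0:1 pp1:1 pp2:1 pp3:2 pp4:2 pp5:2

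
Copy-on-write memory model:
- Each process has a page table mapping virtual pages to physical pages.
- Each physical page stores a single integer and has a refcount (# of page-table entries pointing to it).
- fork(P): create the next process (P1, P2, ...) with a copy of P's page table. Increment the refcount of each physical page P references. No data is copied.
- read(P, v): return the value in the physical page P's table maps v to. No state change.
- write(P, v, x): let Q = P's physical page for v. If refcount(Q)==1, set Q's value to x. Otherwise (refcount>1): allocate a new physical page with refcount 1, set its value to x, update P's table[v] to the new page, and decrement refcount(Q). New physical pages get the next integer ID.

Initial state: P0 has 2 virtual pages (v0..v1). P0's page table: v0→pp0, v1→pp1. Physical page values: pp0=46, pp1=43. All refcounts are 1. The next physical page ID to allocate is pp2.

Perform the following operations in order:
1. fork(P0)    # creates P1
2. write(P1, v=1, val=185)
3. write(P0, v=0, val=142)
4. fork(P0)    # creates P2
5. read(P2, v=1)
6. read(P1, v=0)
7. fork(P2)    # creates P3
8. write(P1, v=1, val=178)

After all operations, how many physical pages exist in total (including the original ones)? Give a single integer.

Op 1: fork(P0) -> P1. 2 ppages; refcounts: pp0:2 pp1:2
Op 2: write(P1, v1, 185). refcount(pp1)=2>1 -> COPY to pp2. 3 ppages; refcounts: pp0:2 pp1:1 pp2:1
Op 3: write(P0, v0, 142). refcount(pp0)=2>1 -> COPY to pp3. 4 ppages; refcounts: pp0:1 pp1:1 pp2:1 pp3:1
Op 4: fork(P0) -> P2. 4 ppages; refcounts: pp0:1 pp1:2 pp2:1 pp3:2
Op 5: read(P2, v1) -> 43. No state change.
Op 6: read(P1, v0) -> 46. No state change.
Op 7: fork(P2) -> P3. 4 ppages; refcounts: pp0:1 pp1:3 pp2:1 pp3:3
Op 8: write(P1, v1, 178). refcount(pp2)=1 -> write in place. 4 ppages; refcounts: pp0:1 pp1:3 pp2:1 pp3:3

Answer: 4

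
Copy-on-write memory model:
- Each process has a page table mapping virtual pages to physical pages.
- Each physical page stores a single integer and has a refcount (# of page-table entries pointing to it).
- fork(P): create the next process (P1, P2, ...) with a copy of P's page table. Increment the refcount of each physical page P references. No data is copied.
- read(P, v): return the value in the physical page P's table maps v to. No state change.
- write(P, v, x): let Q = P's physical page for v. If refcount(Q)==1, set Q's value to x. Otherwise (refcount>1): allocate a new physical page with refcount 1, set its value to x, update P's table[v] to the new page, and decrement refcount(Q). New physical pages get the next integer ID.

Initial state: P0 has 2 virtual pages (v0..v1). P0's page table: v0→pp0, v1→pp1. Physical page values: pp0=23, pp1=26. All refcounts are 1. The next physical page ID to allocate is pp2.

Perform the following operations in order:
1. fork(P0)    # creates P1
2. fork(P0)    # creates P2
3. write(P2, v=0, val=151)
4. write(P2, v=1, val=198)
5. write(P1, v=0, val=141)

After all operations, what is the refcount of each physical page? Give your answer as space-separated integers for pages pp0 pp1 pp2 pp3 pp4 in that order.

Answer: 1 2 1 1 1

Derivation:
Op 1: fork(P0) -> P1. 2 ppages; refcounts: pp0:2 pp1:2
Op 2: fork(P0) -> P2. 2 ppages; refcounts: pp0:3 pp1:3
Op 3: write(P2, v0, 151). refcount(pp0)=3>1 -> COPY to pp2. 3 ppages; refcounts: pp0:2 pp1:3 pp2:1
Op 4: write(P2, v1, 198). refcount(pp1)=3>1 -> COPY to pp3. 4 ppages; refcounts: pp0:2 pp1:2 pp2:1 pp3:1
Op 5: write(P1, v0, 141). refcount(pp0)=2>1 -> COPY to pp4. 5 ppages; refcounts: pp0:1 pp1:2 pp2:1 pp3:1 pp4:1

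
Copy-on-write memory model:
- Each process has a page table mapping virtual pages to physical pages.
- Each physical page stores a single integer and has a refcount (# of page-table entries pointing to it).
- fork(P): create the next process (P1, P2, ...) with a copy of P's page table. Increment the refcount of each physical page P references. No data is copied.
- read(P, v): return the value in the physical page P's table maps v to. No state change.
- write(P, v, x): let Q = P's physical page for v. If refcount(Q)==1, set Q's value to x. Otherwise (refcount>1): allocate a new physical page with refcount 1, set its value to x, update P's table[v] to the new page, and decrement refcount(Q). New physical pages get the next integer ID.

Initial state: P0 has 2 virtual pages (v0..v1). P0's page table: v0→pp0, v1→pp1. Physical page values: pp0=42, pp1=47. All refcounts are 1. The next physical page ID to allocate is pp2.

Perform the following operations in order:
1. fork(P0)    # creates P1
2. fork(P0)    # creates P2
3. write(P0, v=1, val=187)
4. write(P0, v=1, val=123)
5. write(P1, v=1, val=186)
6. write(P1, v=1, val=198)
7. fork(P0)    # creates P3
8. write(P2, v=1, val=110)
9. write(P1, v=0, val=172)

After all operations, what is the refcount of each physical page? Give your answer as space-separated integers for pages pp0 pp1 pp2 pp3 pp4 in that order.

Op 1: fork(P0) -> P1. 2 ppages; refcounts: pp0:2 pp1:2
Op 2: fork(P0) -> P2. 2 ppages; refcounts: pp0:3 pp1:3
Op 3: write(P0, v1, 187). refcount(pp1)=3>1 -> COPY to pp2. 3 ppages; refcounts: pp0:3 pp1:2 pp2:1
Op 4: write(P0, v1, 123). refcount(pp2)=1 -> write in place. 3 ppages; refcounts: pp0:3 pp1:2 pp2:1
Op 5: write(P1, v1, 186). refcount(pp1)=2>1 -> COPY to pp3. 4 ppages; refcounts: pp0:3 pp1:1 pp2:1 pp3:1
Op 6: write(P1, v1, 198). refcount(pp3)=1 -> write in place. 4 ppages; refcounts: pp0:3 pp1:1 pp2:1 pp3:1
Op 7: fork(P0) -> P3. 4 ppages; refcounts: pp0:4 pp1:1 pp2:2 pp3:1
Op 8: write(P2, v1, 110). refcount(pp1)=1 -> write in place. 4 ppages; refcounts: pp0:4 pp1:1 pp2:2 pp3:1
Op 9: write(P1, v0, 172). refcount(pp0)=4>1 -> COPY to pp4. 5 ppages; refcounts: pp0:3 pp1:1 pp2:2 pp3:1 pp4:1

Answer: 3 1 2 1 1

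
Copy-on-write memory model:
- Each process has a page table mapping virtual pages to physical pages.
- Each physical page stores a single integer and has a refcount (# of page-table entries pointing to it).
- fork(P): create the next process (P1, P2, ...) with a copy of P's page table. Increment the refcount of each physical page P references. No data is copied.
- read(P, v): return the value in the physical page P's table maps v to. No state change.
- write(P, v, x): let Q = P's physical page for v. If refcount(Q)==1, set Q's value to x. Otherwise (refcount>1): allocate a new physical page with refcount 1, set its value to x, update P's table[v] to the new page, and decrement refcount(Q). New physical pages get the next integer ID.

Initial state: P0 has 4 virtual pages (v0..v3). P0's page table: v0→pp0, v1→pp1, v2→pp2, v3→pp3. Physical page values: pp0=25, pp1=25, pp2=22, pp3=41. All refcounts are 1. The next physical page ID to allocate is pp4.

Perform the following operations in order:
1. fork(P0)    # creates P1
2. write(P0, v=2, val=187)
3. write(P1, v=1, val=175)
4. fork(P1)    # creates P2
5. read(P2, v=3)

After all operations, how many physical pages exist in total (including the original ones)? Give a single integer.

Op 1: fork(P0) -> P1. 4 ppages; refcounts: pp0:2 pp1:2 pp2:2 pp3:2
Op 2: write(P0, v2, 187). refcount(pp2)=2>1 -> COPY to pp4. 5 ppages; refcounts: pp0:2 pp1:2 pp2:1 pp3:2 pp4:1
Op 3: write(P1, v1, 175). refcount(pp1)=2>1 -> COPY to pp5. 6 ppages; refcounts: pp0:2 pp1:1 pp2:1 pp3:2 pp4:1 pp5:1
Op 4: fork(P1) -> P2. 6 ppages; refcounts: pp0:3 pp1:1 pp2:2 pp3:3 pp4:1 pp5:2
Op 5: read(P2, v3) -> 41. No state change.

Answer: 6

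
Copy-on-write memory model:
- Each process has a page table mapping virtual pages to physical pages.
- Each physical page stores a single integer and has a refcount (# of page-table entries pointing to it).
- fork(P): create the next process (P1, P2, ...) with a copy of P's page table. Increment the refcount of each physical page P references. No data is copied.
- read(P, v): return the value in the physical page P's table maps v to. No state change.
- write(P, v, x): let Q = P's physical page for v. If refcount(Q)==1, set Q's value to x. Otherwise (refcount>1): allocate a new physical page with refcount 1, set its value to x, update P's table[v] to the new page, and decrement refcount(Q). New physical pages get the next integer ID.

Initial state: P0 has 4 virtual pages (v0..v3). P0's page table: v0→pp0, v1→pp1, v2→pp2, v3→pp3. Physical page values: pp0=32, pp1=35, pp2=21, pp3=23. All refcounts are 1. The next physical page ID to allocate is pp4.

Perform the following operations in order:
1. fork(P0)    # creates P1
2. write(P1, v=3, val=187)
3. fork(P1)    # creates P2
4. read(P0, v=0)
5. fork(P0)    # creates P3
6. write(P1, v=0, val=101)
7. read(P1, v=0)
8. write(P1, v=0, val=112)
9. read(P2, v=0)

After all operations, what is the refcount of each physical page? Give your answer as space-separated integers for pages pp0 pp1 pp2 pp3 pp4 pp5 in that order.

Answer: 3 4 4 2 2 1

Derivation:
Op 1: fork(P0) -> P1. 4 ppages; refcounts: pp0:2 pp1:2 pp2:2 pp3:2
Op 2: write(P1, v3, 187). refcount(pp3)=2>1 -> COPY to pp4. 5 ppages; refcounts: pp0:2 pp1:2 pp2:2 pp3:1 pp4:1
Op 3: fork(P1) -> P2. 5 ppages; refcounts: pp0:3 pp1:3 pp2:3 pp3:1 pp4:2
Op 4: read(P0, v0) -> 32. No state change.
Op 5: fork(P0) -> P3. 5 ppages; refcounts: pp0:4 pp1:4 pp2:4 pp3:2 pp4:2
Op 6: write(P1, v0, 101). refcount(pp0)=4>1 -> COPY to pp5. 6 ppages; refcounts: pp0:3 pp1:4 pp2:4 pp3:2 pp4:2 pp5:1
Op 7: read(P1, v0) -> 101. No state change.
Op 8: write(P1, v0, 112). refcount(pp5)=1 -> write in place. 6 ppages; refcounts: pp0:3 pp1:4 pp2:4 pp3:2 pp4:2 pp5:1
Op 9: read(P2, v0) -> 32. No state change.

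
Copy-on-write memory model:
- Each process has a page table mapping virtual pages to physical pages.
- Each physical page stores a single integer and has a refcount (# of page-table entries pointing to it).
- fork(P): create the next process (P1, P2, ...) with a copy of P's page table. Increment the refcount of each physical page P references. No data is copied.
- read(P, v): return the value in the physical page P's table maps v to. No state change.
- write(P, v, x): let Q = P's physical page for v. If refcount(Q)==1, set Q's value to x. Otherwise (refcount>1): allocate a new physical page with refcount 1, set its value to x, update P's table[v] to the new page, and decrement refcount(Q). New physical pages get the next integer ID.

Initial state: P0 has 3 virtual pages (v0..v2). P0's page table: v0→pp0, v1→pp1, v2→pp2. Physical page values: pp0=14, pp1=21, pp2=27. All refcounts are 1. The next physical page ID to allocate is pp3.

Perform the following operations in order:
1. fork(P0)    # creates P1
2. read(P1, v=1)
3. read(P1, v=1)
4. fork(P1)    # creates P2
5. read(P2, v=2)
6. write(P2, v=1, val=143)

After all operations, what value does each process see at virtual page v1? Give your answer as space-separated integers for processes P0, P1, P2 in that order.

Op 1: fork(P0) -> P1. 3 ppages; refcounts: pp0:2 pp1:2 pp2:2
Op 2: read(P1, v1) -> 21. No state change.
Op 3: read(P1, v1) -> 21. No state change.
Op 4: fork(P1) -> P2. 3 ppages; refcounts: pp0:3 pp1:3 pp2:3
Op 5: read(P2, v2) -> 27. No state change.
Op 6: write(P2, v1, 143). refcount(pp1)=3>1 -> COPY to pp3. 4 ppages; refcounts: pp0:3 pp1:2 pp2:3 pp3:1
P0: v1 -> pp1 = 21
P1: v1 -> pp1 = 21
P2: v1 -> pp3 = 143

Answer: 21 21 143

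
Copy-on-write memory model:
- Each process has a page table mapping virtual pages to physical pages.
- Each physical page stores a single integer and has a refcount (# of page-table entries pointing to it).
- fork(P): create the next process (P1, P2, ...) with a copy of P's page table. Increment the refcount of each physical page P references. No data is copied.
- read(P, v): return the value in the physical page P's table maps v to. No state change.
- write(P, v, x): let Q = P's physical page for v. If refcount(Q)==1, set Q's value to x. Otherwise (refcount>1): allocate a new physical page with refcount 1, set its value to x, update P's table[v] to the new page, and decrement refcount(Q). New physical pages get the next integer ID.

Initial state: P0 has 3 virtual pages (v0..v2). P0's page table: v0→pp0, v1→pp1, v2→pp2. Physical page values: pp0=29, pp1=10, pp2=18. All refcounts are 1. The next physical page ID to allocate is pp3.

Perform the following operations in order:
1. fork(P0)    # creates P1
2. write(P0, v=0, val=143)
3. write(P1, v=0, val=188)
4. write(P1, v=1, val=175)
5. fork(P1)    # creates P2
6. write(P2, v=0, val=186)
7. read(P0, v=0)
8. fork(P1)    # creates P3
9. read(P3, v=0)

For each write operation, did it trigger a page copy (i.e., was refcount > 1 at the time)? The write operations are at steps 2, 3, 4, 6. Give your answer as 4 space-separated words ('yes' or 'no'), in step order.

Op 1: fork(P0) -> P1. 3 ppages; refcounts: pp0:2 pp1:2 pp2:2
Op 2: write(P0, v0, 143). refcount(pp0)=2>1 -> COPY to pp3. 4 ppages; refcounts: pp0:1 pp1:2 pp2:2 pp3:1
Op 3: write(P1, v0, 188). refcount(pp0)=1 -> write in place. 4 ppages; refcounts: pp0:1 pp1:2 pp2:2 pp3:1
Op 4: write(P1, v1, 175). refcount(pp1)=2>1 -> COPY to pp4. 5 ppages; refcounts: pp0:1 pp1:1 pp2:2 pp3:1 pp4:1
Op 5: fork(P1) -> P2. 5 ppages; refcounts: pp0:2 pp1:1 pp2:3 pp3:1 pp4:2
Op 6: write(P2, v0, 186). refcount(pp0)=2>1 -> COPY to pp5. 6 ppages; refcounts: pp0:1 pp1:1 pp2:3 pp3:1 pp4:2 pp5:1
Op 7: read(P0, v0) -> 143. No state change.
Op 8: fork(P1) -> P3. 6 ppages; refcounts: pp0:2 pp1:1 pp2:4 pp3:1 pp4:3 pp5:1
Op 9: read(P3, v0) -> 188. No state change.

yes no yes yes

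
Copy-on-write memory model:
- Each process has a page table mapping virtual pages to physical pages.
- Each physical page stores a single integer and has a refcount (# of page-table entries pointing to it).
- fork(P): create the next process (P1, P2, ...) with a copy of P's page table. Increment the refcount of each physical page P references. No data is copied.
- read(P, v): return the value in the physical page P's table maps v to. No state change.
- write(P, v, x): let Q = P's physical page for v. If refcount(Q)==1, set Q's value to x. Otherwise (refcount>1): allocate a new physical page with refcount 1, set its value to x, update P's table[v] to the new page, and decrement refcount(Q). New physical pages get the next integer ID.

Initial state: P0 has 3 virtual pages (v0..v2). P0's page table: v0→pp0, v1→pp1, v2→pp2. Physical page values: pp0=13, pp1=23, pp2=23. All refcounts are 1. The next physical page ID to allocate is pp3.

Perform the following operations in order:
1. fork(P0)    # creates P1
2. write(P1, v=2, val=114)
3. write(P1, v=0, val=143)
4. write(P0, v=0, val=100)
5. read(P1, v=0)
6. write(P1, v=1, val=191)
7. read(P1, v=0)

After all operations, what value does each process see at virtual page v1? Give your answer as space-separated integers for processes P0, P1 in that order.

Op 1: fork(P0) -> P1. 3 ppages; refcounts: pp0:2 pp1:2 pp2:2
Op 2: write(P1, v2, 114). refcount(pp2)=2>1 -> COPY to pp3. 4 ppages; refcounts: pp0:2 pp1:2 pp2:1 pp3:1
Op 3: write(P1, v0, 143). refcount(pp0)=2>1 -> COPY to pp4. 5 ppages; refcounts: pp0:1 pp1:2 pp2:1 pp3:1 pp4:1
Op 4: write(P0, v0, 100). refcount(pp0)=1 -> write in place. 5 ppages; refcounts: pp0:1 pp1:2 pp2:1 pp3:1 pp4:1
Op 5: read(P1, v0) -> 143. No state change.
Op 6: write(P1, v1, 191). refcount(pp1)=2>1 -> COPY to pp5. 6 ppages; refcounts: pp0:1 pp1:1 pp2:1 pp3:1 pp4:1 pp5:1
Op 7: read(P1, v0) -> 143. No state change.
P0: v1 -> pp1 = 23
P1: v1 -> pp5 = 191

Answer: 23 191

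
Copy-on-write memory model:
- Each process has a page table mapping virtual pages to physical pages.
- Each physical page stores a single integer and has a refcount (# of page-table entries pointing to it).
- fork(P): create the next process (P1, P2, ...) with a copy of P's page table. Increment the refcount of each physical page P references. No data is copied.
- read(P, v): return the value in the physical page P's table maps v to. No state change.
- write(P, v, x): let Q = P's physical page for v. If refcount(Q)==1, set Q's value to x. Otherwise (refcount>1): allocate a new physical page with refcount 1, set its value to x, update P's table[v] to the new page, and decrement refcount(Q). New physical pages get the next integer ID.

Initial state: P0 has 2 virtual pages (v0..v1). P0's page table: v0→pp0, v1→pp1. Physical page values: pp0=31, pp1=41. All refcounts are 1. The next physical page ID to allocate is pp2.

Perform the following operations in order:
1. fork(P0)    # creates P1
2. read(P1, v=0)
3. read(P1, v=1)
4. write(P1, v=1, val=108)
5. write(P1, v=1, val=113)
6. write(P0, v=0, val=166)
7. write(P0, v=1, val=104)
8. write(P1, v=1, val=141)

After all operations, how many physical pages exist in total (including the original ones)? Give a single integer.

Op 1: fork(P0) -> P1. 2 ppages; refcounts: pp0:2 pp1:2
Op 2: read(P1, v0) -> 31. No state change.
Op 3: read(P1, v1) -> 41. No state change.
Op 4: write(P1, v1, 108). refcount(pp1)=2>1 -> COPY to pp2. 3 ppages; refcounts: pp0:2 pp1:1 pp2:1
Op 5: write(P1, v1, 113). refcount(pp2)=1 -> write in place. 3 ppages; refcounts: pp0:2 pp1:1 pp2:1
Op 6: write(P0, v0, 166). refcount(pp0)=2>1 -> COPY to pp3. 4 ppages; refcounts: pp0:1 pp1:1 pp2:1 pp3:1
Op 7: write(P0, v1, 104). refcount(pp1)=1 -> write in place. 4 ppages; refcounts: pp0:1 pp1:1 pp2:1 pp3:1
Op 8: write(P1, v1, 141). refcount(pp2)=1 -> write in place. 4 ppages; refcounts: pp0:1 pp1:1 pp2:1 pp3:1

Answer: 4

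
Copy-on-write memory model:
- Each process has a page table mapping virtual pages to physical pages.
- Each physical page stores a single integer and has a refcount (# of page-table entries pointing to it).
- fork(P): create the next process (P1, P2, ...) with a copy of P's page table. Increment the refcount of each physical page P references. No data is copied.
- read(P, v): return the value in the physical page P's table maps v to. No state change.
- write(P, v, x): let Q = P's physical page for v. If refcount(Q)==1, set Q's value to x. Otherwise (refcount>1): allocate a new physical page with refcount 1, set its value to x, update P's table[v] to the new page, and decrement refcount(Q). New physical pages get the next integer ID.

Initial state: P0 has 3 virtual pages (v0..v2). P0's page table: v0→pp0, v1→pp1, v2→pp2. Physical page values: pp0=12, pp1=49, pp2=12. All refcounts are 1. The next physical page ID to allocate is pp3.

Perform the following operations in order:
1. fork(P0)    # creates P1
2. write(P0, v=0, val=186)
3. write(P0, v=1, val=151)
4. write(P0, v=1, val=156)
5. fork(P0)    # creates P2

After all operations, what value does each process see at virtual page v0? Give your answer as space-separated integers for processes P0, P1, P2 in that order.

Op 1: fork(P0) -> P1. 3 ppages; refcounts: pp0:2 pp1:2 pp2:2
Op 2: write(P0, v0, 186). refcount(pp0)=2>1 -> COPY to pp3. 4 ppages; refcounts: pp0:1 pp1:2 pp2:2 pp3:1
Op 3: write(P0, v1, 151). refcount(pp1)=2>1 -> COPY to pp4. 5 ppages; refcounts: pp0:1 pp1:1 pp2:2 pp3:1 pp4:1
Op 4: write(P0, v1, 156). refcount(pp4)=1 -> write in place. 5 ppages; refcounts: pp0:1 pp1:1 pp2:2 pp3:1 pp4:1
Op 5: fork(P0) -> P2. 5 ppages; refcounts: pp0:1 pp1:1 pp2:3 pp3:2 pp4:2
P0: v0 -> pp3 = 186
P1: v0 -> pp0 = 12
P2: v0 -> pp3 = 186

Answer: 186 12 186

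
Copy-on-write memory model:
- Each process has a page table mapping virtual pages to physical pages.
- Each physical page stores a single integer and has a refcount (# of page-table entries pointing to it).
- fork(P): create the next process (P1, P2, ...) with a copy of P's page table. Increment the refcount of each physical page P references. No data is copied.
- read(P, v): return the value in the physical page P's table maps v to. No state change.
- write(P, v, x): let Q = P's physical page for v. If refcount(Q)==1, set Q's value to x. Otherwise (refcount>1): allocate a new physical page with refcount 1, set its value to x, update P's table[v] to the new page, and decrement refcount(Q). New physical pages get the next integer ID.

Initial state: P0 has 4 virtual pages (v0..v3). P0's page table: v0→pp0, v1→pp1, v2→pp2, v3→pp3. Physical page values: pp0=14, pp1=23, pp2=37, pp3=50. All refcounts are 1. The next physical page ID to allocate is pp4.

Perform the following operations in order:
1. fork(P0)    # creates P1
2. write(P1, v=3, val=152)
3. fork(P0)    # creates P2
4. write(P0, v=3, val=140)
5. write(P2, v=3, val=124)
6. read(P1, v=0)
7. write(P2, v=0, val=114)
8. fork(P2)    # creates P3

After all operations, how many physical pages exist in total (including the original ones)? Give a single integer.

Op 1: fork(P0) -> P1. 4 ppages; refcounts: pp0:2 pp1:2 pp2:2 pp3:2
Op 2: write(P1, v3, 152). refcount(pp3)=2>1 -> COPY to pp4. 5 ppages; refcounts: pp0:2 pp1:2 pp2:2 pp3:1 pp4:1
Op 3: fork(P0) -> P2. 5 ppages; refcounts: pp0:3 pp1:3 pp2:3 pp3:2 pp4:1
Op 4: write(P0, v3, 140). refcount(pp3)=2>1 -> COPY to pp5. 6 ppages; refcounts: pp0:3 pp1:3 pp2:3 pp3:1 pp4:1 pp5:1
Op 5: write(P2, v3, 124). refcount(pp3)=1 -> write in place. 6 ppages; refcounts: pp0:3 pp1:3 pp2:3 pp3:1 pp4:1 pp5:1
Op 6: read(P1, v0) -> 14. No state change.
Op 7: write(P2, v0, 114). refcount(pp0)=3>1 -> COPY to pp6. 7 ppages; refcounts: pp0:2 pp1:3 pp2:3 pp3:1 pp4:1 pp5:1 pp6:1
Op 8: fork(P2) -> P3. 7 ppages; refcounts: pp0:2 pp1:4 pp2:4 pp3:2 pp4:1 pp5:1 pp6:2

Answer: 7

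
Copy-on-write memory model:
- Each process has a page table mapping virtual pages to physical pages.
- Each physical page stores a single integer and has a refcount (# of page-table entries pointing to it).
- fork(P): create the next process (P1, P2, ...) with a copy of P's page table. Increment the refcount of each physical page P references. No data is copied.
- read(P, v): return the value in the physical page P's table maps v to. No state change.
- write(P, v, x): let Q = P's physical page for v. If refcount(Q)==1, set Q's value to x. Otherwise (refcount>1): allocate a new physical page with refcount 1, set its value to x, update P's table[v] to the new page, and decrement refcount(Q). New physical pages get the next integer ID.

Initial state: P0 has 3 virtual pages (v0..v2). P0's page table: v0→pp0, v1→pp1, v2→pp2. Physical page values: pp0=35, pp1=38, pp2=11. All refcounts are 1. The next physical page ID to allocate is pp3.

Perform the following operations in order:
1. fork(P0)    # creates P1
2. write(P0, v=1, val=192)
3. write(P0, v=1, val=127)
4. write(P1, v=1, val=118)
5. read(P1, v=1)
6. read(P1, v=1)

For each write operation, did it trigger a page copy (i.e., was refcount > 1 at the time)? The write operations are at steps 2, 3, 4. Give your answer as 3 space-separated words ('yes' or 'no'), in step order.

Op 1: fork(P0) -> P1. 3 ppages; refcounts: pp0:2 pp1:2 pp2:2
Op 2: write(P0, v1, 192). refcount(pp1)=2>1 -> COPY to pp3. 4 ppages; refcounts: pp0:2 pp1:1 pp2:2 pp3:1
Op 3: write(P0, v1, 127). refcount(pp3)=1 -> write in place. 4 ppages; refcounts: pp0:2 pp1:1 pp2:2 pp3:1
Op 4: write(P1, v1, 118). refcount(pp1)=1 -> write in place. 4 ppages; refcounts: pp0:2 pp1:1 pp2:2 pp3:1
Op 5: read(P1, v1) -> 118. No state change.
Op 6: read(P1, v1) -> 118. No state change.

yes no no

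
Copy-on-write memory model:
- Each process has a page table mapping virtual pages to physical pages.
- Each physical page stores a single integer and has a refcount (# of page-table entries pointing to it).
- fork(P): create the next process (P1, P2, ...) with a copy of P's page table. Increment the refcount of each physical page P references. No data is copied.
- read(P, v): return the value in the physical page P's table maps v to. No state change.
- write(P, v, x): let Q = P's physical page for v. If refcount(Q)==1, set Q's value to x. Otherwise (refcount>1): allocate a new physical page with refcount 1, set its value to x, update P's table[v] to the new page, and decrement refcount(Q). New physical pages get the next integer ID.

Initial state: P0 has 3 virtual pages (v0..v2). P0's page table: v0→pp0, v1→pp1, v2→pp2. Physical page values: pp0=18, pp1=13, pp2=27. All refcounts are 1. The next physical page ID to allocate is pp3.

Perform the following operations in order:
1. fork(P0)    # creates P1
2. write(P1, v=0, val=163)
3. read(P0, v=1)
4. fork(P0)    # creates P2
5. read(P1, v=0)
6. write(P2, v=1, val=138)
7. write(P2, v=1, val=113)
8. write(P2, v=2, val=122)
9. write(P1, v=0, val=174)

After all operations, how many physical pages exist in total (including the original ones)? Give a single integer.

Answer: 6

Derivation:
Op 1: fork(P0) -> P1. 3 ppages; refcounts: pp0:2 pp1:2 pp2:2
Op 2: write(P1, v0, 163). refcount(pp0)=2>1 -> COPY to pp3. 4 ppages; refcounts: pp0:1 pp1:2 pp2:2 pp3:1
Op 3: read(P0, v1) -> 13. No state change.
Op 4: fork(P0) -> P2. 4 ppages; refcounts: pp0:2 pp1:3 pp2:3 pp3:1
Op 5: read(P1, v0) -> 163. No state change.
Op 6: write(P2, v1, 138). refcount(pp1)=3>1 -> COPY to pp4. 5 ppages; refcounts: pp0:2 pp1:2 pp2:3 pp3:1 pp4:1
Op 7: write(P2, v1, 113). refcount(pp4)=1 -> write in place. 5 ppages; refcounts: pp0:2 pp1:2 pp2:3 pp3:1 pp4:1
Op 8: write(P2, v2, 122). refcount(pp2)=3>1 -> COPY to pp5. 6 ppages; refcounts: pp0:2 pp1:2 pp2:2 pp3:1 pp4:1 pp5:1
Op 9: write(P1, v0, 174). refcount(pp3)=1 -> write in place. 6 ppages; refcounts: pp0:2 pp1:2 pp2:2 pp3:1 pp4:1 pp5:1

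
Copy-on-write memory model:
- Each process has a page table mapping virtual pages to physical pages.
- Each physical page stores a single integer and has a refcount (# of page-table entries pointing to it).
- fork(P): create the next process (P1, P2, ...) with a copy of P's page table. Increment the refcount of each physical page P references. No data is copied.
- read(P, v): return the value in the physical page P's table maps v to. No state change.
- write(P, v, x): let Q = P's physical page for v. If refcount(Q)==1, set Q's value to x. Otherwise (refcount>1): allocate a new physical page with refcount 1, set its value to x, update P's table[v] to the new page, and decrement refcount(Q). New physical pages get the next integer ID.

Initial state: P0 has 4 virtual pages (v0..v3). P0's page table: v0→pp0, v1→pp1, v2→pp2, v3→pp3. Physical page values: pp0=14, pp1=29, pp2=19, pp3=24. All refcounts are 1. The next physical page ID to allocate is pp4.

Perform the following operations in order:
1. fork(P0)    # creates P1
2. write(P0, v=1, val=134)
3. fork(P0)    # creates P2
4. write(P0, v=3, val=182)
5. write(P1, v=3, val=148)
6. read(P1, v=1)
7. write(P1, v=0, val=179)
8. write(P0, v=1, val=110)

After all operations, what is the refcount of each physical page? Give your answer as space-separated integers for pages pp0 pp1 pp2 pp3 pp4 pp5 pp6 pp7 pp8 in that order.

Op 1: fork(P0) -> P1. 4 ppages; refcounts: pp0:2 pp1:2 pp2:2 pp3:2
Op 2: write(P0, v1, 134). refcount(pp1)=2>1 -> COPY to pp4. 5 ppages; refcounts: pp0:2 pp1:1 pp2:2 pp3:2 pp4:1
Op 3: fork(P0) -> P2. 5 ppages; refcounts: pp0:3 pp1:1 pp2:3 pp3:3 pp4:2
Op 4: write(P0, v3, 182). refcount(pp3)=3>1 -> COPY to pp5. 6 ppages; refcounts: pp0:3 pp1:1 pp2:3 pp3:2 pp4:2 pp5:1
Op 5: write(P1, v3, 148). refcount(pp3)=2>1 -> COPY to pp6. 7 ppages; refcounts: pp0:3 pp1:1 pp2:3 pp3:1 pp4:2 pp5:1 pp6:1
Op 6: read(P1, v1) -> 29. No state change.
Op 7: write(P1, v0, 179). refcount(pp0)=3>1 -> COPY to pp7. 8 ppages; refcounts: pp0:2 pp1:1 pp2:3 pp3:1 pp4:2 pp5:1 pp6:1 pp7:1
Op 8: write(P0, v1, 110). refcount(pp4)=2>1 -> COPY to pp8. 9 ppages; refcounts: pp0:2 pp1:1 pp2:3 pp3:1 pp4:1 pp5:1 pp6:1 pp7:1 pp8:1

Answer: 2 1 3 1 1 1 1 1 1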